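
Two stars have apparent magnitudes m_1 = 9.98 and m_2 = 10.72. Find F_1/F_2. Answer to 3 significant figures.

Δm = 9.98 − (10.72) = -0.74
Flux ratio = 10^(−0.4 Δm) = 10^(−0.4 × -0.74) = 10^0.296 = 1.977

F_1/F_2 ≈ 1.98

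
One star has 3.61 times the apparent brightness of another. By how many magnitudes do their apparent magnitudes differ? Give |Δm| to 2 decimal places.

Pogson: Δm = −2.5 log₁₀(ratio) = −2.5 log₁₀(3.61) = −2.5 × 0.5575 = -1.394

|Δm| ≈ 1.39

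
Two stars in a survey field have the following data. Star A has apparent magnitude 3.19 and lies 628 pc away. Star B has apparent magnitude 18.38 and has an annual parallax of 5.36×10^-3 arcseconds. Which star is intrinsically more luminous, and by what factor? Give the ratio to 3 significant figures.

Star A is more luminous, by a factor of 1.35×10^7.

Star A: M = m − 5 log₁₀ d + 5 = 3.19 − 5·2.7980 + 5 = -5.800
Star B: d = 1/p = 1/5.36×10^-3″ = 186.6 pc
Star B: M = m − 5 log₁₀ d + 5 = 18.38 − 5·2.2708 + 5 = 12.026
ΔM = M_A − M_B = -5.800 − (12.026) = -17.826; smaller M is more luminous → Star A.
L ratio = 10^(0.4 |ΔM|) = 10^7.130 = 1.350×10^7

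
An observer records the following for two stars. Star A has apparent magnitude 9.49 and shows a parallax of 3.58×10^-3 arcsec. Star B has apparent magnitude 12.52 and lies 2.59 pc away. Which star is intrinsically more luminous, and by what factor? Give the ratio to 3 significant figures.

Star A: d = 1/p = 1/3.58×10^-3″ = 279.3 pc
Star A: M = m − 5 log₁₀ d + 5 = 9.49 − 5·2.4461 + 5 = 2.259
Star B: M = m − 5 log₁₀ d + 5 = 12.52 − 5·0.4133 + 5 = 15.454
ΔM = M_A − M_B = 2.259 − (15.454) = -13.194; smaller M is more luminous → Star A.
L ratio = 10^(0.4 |ΔM|) = 10^5.278 = 189500

Star A is more luminous, by a factor of 190000.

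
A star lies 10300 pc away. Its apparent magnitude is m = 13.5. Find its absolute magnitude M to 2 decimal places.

M ≈ -1.56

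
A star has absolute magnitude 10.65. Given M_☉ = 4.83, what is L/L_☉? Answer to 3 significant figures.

L/L_☉ ≈ 4.70×10^-3

M − M_☉ = 10.65 − 4.83 = 5.820
L/L_☉ = 10^(−0.4 (M − M_☉)) = 10^-2.328 = 4.699×10^-3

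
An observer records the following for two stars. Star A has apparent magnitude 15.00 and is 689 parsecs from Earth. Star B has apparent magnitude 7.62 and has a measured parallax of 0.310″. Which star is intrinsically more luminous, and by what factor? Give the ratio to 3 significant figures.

Star A: M = m − 5 log₁₀ d + 5 = 15.00 − 5·2.8382 + 5 = 5.809
Star B: d = 1/p = 1/0.310″ = 3.226 pc
Star B: M = m − 5 log₁₀ d + 5 = 7.62 − 5·0.5086 + 5 = 10.077
ΔM = M_A − M_B = 5.809 − (10.077) = -4.268; smaller M is more luminous → Star A.
L ratio = 10^(0.4 |ΔM|) = 10^1.707 = 50.95

Star A is more luminous, by a factor of 51.0.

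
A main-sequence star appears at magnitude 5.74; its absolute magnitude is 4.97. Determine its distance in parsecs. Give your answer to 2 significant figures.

d ≈ 14 pc

Distance modulus: m − M = 5.74 − (4.97) = 0.770
m − M = 5 log₁₀ d − 5
log₁₀ d = (m − M)/5 + 1 = 1.1540
d = 10^1.1540 = 14.26 pc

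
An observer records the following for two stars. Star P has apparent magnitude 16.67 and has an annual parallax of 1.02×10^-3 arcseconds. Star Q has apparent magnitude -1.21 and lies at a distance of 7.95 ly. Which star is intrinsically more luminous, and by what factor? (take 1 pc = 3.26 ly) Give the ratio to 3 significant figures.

Star P: d = 1/p = 1/1.02×10^-3″ = 980.4 pc
Star P: M = m − 5 log₁₀ d + 5 = 16.67 − 5·2.9914 + 5 = 6.713
Star Q: d = 7.95 ly / 3.26 = 2.439 pc
Star Q: M = m − 5 log₁₀ d + 5 = -1.21 − 5·0.3871 + 5 = 1.854
ΔM = M_P − M_Q = 6.713 − (1.854) = 4.859; smaller M is more luminous → Star Q.
L ratio = 10^(0.4 |ΔM|) = 10^1.943 = 87.80

Star Q is more luminous, by a factor of 87.8.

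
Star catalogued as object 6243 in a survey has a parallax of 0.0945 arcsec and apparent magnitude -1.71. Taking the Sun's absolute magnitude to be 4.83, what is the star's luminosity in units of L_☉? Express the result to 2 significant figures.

L/L_☉ ≈ 460

d = 1/p = 1/0.0945″ = 10.58 pc
M = m − 5 log₁₀ d + 5 = -1.71 − 5·1.0246 + 5 = -1.833
M − M_☉ = -1.833 − 4.83 = -6.663
L/L_☉ = 10^(−0.4 × -6.663) = 462.5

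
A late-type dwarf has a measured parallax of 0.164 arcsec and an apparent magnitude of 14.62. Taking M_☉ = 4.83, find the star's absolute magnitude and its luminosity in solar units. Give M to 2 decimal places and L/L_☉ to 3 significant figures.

M ≈ 15.69; L/L_☉ ≈ 4.51×10^-5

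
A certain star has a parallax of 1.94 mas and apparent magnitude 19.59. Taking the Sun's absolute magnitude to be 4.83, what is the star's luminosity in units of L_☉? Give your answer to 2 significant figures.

L/L_☉ ≈ 3.3×10^-3

d = 1/p = 1000/1.94 mas = 515.5 pc
M = m − 5 log₁₀ d + 5 = 19.59 − 5·2.7122 + 5 = 11.029
M − M_☉ = 11.029 − 4.83 = 6.199
L/L_☉ = 10^(−0.4 × 6.199) = 3.314×10^-3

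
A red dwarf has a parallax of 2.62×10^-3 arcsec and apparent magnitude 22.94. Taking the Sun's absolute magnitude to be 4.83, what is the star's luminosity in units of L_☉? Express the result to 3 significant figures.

d = 1/p = 1/2.62×10^-3″ = 381.7 pc
M = m − 5 log₁₀ d + 5 = 22.94 − 5·2.5817 + 5 = 15.032
M − M_☉ = 15.032 − 4.83 = 10.202
L/L_☉ = 10^(−0.4 × 10.202) = 8.306×10^-5

L/L_☉ ≈ 8.31×10^-5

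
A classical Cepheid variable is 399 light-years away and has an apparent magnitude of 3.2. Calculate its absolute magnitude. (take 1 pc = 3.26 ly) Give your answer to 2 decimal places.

M ≈ -2.24

d = 399 ly / 3.26 = 122.4 pc
5 log₁₀(d/10 pc) = 5 log₁₀(122.4) − 5 = 5.439
M = m − 5 log₁₀(d/10) = 3.2 − 5.439 = -2.239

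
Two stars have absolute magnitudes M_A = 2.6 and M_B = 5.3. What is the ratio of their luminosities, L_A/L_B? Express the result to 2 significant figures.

ΔM = M_A − M_B = -2.7
L_A/L_B = 10^(−0.4 ΔM) = 10^1.080 = 12.02

L_A/L_B ≈ 12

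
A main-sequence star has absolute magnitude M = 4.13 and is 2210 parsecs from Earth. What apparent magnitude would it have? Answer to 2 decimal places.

m = M + 5 log₁₀ d − 5 = 4.13 + 5·3.3444 − 5 = 15.852

m ≈ 15.85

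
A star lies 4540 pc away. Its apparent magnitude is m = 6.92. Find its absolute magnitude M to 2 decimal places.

5 log₁₀(d/10 pc) = 5 log₁₀(4540) − 5 = 13.285
M = m − 5 log₁₀(d/10) = 6.92 − 13.285 = -6.365

M ≈ -6.37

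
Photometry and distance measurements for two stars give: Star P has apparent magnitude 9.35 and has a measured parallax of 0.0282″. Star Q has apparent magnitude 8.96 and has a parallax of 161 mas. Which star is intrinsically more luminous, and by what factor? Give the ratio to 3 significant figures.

Star P: d = 1/p = 1/0.0282″ = 35.46 pc
Star P: M = m − 5 log₁₀ d + 5 = 9.35 − 5·1.5498 + 5 = 6.601
Star Q: p = 161 mas = 0.161″ → d = 1/p = 6.211 pc
Star Q: M = m − 5 log₁₀ d + 5 = 8.96 − 5·0.7932 + 5 = 9.994
ΔM = M_P − M_Q = 6.601 − (9.994) = -3.393; smaller M is more luminous → Star P.
L ratio = 10^(0.4 |ΔM|) = 10^1.357 = 22.76

Star P is more luminous, by a factor of 22.8.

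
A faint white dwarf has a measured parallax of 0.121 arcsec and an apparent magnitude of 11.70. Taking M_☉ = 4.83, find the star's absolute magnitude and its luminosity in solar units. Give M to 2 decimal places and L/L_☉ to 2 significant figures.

M ≈ 12.11; L/L_☉ ≈ 1.2×10^-3

d = 1/p = 1/0.121″ = 8.264 pc
M = m − 5 log₁₀ d + 5 = 11.70 − 5·0.9172 + 5 = 12.114
M − M_☉ = 12.114 − 4.83 = 7.284
L/L_☉ = 10^(−0.4 × 7.284) = 1.220×10^-3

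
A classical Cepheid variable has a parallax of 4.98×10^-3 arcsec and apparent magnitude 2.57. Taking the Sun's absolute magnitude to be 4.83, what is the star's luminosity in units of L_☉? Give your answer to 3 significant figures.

L/L_☉ ≈ 3230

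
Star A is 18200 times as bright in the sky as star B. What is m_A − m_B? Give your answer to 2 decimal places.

Pogson: Δm = −2.5 log₁₀(ratio) = −2.5 log₁₀(18200) = −2.5 × 4.2601 = -10.650
Star A is brighter, so it has the smaller magnitude: the difference is negative.

m_A − m_B ≈ -10.65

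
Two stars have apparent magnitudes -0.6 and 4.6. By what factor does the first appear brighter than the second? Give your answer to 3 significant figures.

120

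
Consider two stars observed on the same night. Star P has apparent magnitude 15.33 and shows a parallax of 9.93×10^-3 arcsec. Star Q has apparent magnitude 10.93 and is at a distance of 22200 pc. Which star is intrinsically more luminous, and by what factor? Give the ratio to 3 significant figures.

Star Q is more luminous, by a factor of 2.80×10^6.

Star P: d = 1/p = 1/9.93×10^-3″ = 100.7 pc
Star P: M = m − 5 log₁₀ d + 5 = 15.33 − 5·2.0031 + 5 = 10.315
Star Q: M = m − 5 log₁₀ d + 5 = 10.93 − 5·4.3464 + 5 = -5.802
ΔM = M_P − M_Q = 10.315 − (-5.802) = 16.117; smaller M is more luminous → Star Q.
L ratio = 10^(0.4 |ΔM|) = 10^6.447 = 2.796×10^6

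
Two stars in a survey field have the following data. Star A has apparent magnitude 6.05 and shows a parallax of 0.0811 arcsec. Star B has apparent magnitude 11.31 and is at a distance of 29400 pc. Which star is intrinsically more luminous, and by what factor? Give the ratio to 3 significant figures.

Star B is more luminous, by a factor of 44700.

Star A: d = 1/p = 1/0.0811″ = 12.33 pc
Star A: M = m − 5 log₁₀ d + 5 = 6.05 − 5·1.0910 + 5 = 5.595
Star B: M = m − 5 log₁₀ d + 5 = 11.31 − 5·4.4683 + 5 = -6.032
ΔM = M_A − M_B = 5.595 − (-6.032) = 11.627; smaller M is more luminous → Star B.
L ratio = 10^(0.4 |ΔM|) = 10^4.651 = 44740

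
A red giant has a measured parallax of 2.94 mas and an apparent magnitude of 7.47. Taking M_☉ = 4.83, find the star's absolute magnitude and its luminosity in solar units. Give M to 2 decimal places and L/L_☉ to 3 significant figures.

M ≈ -0.19; L/L_☉ ≈ 102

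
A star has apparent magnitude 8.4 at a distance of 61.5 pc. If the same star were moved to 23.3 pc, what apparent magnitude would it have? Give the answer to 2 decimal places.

Flux ∝ 1/d², so Δm = 5 log₁₀(d₂/d₁) = 5 log₁₀(23.3/61.5) = -2.108
m₂ = m₁ + Δm = 8.4 + (-2.108) = 6.292

m ≈ 6.29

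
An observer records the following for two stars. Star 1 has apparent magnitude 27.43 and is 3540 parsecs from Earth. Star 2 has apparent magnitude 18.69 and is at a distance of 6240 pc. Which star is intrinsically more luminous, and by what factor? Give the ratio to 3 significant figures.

Star 1: M = m − 5 log₁₀ d + 5 = 27.43 − 5·3.5490 + 5 = 14.685
Star 2: M = m − 5 log₁₀ d + 5 = 18.69 − 5·3.7952 + 5 = 4.714
ΔM = M_1 − M_2 = 14.685 − (4.714) = 9.971; smaller M is more luminous → Star 2.
L ratio = 10^(0.4 |ΔM|) = 10^3.988 = 9736

Star 2 is more luminous, by a factor of 9740.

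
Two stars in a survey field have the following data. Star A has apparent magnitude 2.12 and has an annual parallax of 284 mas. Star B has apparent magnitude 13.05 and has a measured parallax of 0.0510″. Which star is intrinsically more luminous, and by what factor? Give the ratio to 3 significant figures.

Star A is more luminous, by a factor of 759.

Star A: p = 284 mas = 0.284″ → d = 1/p = 3.521 pc
Star A: M = m − 5 log₁₀ d + 5 = 2.12 − 5·0.5467 + 5 = 4.387
Star B: d = 1/p = 1/0.0510″ = 19.61 pc
Star B: M = m − 5 log₁₀ d + 5 = 13.05 − 5·1.2924 + 5 = 11.588
ΔM = M_A − M_B = 4.387 − (11.588) = -7.201; smaller M is more luminous → Star A.
L ratio = 10^(0.4 |ΔM|) = 10^2.881 = 759.5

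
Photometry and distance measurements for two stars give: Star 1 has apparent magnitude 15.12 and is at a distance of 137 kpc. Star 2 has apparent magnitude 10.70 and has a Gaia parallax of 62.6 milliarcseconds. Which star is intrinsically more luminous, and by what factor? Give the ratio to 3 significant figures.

Star 1 is more luminous, by a factor of 1.25×10^6.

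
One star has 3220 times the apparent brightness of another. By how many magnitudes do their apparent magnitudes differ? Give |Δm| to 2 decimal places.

|Δm| ≈ 8.77

Pogson: Δm = −2.5 log₁₀(ratio) = −2.5 log₁₀(3220) = −2.5 × 3.5079 = -8.770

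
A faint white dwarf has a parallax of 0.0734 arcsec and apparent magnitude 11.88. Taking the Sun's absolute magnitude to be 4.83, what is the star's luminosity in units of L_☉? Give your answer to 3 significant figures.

L/L_☉ ≈ 2.81×10^-3

d = 1/p = 1/0.0734″ = 13.62 pc
M = m − 5 log₁₀ d + 5 = 11.88 − 5·1.1343 + 5 = 11.208
M − M_☉ = 11.208 − 4.83 = 6.378
L/L_☉ = 10^(−0.4 × 6.378) = 2.809×10^-3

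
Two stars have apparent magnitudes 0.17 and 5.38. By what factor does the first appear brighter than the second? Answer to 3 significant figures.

121

Δm = 0.17 − (5.38) = -5.21
Flux ratio = 10^(−0.4 Δm) = 10^(−0.4 × -5.21) = 10^2.084 = 121.3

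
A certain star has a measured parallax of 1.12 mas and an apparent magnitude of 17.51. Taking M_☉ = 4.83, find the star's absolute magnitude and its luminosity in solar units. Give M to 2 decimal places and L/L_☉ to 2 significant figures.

d = 1/p = 1000/1.12 mas = 892.9 pc
M = m − 5 log₁₀ d + 5 = 17.51 − 5·2.9508 + 5 = 7.756
M − M_☉ = 7.756 − 4.83 = 2.926
L/L_☉ = 10^(−0.4 × 2.926) = 0.06754

M ≈ 7.76; L/L_☉ ≈ 0.068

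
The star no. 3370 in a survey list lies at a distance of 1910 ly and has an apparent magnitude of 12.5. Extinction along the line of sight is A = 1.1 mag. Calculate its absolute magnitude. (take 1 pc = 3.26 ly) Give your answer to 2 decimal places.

d = 1910 ly / 3.26 = 585.9 pc
5 log₁₀(d/10 pc) = 5 log₁₀(585.9) − 5 = 8.839
M = m − 5 log₁₀(d/10) − A = 12.5 − 8.839 − 1.1 = 2.561

M ≈ 2.56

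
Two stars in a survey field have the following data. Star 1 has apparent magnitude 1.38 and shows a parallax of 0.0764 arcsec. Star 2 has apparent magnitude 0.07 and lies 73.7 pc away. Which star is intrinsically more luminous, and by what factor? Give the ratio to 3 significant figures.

Star 1: d = 1/p = 1/0.0764″ = 13.09 pc
Star 1: M = m − 5 log₁₀ d + 5 = 1.38 − 5·1.1169 + 5 = 0.795
Star 2: M = m − 5 log₁₀ d + 5 = 0.07 − 5·1.8675 + 5 = -4.267
ΔM = M_1 − M_2 = 0.795 − (-4.267) = 5.063; smaller M is more luminous → Star 2.
L ratio = 10^(0.4 |ΔM|) = 10^2.025 = 106.0

Star 2 is more luminous, by a factor of 106.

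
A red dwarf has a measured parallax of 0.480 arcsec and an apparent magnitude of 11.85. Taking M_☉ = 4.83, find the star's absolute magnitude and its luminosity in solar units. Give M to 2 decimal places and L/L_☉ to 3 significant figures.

M ≈ 15.26; L/L_☉ ≈ 6.75×10^-5

d = 1/p = 1/0.480″ = 2.083 pc
M = m − 5 log₁₀ d + 5 = 11.85 − 5·0.3188 + 5 = 15.256
M − M_☉ = 15.256 − 4.83 = 10.426
L/L_☉ = 10^(−0.4 × 10.426) = 6.753×10^-5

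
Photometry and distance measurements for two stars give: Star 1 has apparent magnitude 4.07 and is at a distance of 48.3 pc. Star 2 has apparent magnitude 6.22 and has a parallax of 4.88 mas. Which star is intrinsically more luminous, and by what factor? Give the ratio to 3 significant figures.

Star 1: M = m − 5 log₁₀ d + 5 = 4.07 − 5·1.6839 + 5 = 0.650
Star 2: p = 4.88 mas = 4.88×10^-3″ → d = 1/p = 204.9 pc
Star 2: M = m − 5 log₁₀ d + 5 = 6.22 − 5·2.3116 + 5 = -0.338
ΔM = M_1 − M_2 = 0.650 − (-0.338) = 0.988; smaller M is more luminous → Star 2.
L ratio = 10^(0.4 |ΔM|) = 10^0.395 = 2.485

Star 2 is more luminous, by a factor of 2.48.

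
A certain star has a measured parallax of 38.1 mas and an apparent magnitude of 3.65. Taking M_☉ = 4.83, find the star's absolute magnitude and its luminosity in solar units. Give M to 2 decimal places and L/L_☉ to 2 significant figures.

d = 1/p = 1000/38.1 mas = 26.25 pc
M = m − 5 log₁₀ d + 5 = 3.65 − 5·1.4191 + 5 = 1.555
M − M_☉ = 1.555 − 4.83 = -3.275
L/L_☉ = 10^(−0.4 × -3.275) = 20.42

M ≈ 1.55; L/L_☉ ≈ 20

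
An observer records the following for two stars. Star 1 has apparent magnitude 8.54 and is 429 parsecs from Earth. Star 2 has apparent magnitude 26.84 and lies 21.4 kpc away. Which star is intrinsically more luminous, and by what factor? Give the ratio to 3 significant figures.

Star 1 is more luminous, by a factor of 8400.

Star 1: M = m − 5 log₁₀ d + 5 = 8.54 − 5·2.6325 + 5 = 0.378
Star 2: d = 21.4 kpc = 21400 pc
Star 2: M = m − 5 log₁₀ d + 5 = 26.84 − 5·4.3304 + 5 = 10.188
ΔM = M_1 − M_2 = 0.378 − (10.188) = -9.810; smaller M is more luminous → Star 1.
L ratio = 10^(0.4 |ΔM|) = 10^3.924 = 8396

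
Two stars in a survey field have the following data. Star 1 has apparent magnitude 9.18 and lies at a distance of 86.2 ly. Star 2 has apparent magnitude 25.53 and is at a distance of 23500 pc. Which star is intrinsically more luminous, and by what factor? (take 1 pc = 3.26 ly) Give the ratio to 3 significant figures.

Star 1: d = 86.2 ly / 3.26 = 26.44 pc
Star 1: M = m − 5 log₁₀ d + 5 = 9.18 − 5·1.4223 + 5 = 7.069
Star 2: M = m − 5 log₁₀ d + 5 = 25.53 − 5·4.3711 + 5 = 8.675
ΔM = M_1 − M_2 = 7.069 − (8.675) = -1.606; smaller M is more luminous → Star 1.
L ratio = 10^(0.4 |ΔM|) = 10^0.642 = 4.390

Star 1 is more luminous, by a factor of 4.39.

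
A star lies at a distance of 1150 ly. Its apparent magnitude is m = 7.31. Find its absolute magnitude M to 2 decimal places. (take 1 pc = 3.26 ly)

d = 1150 ly / 3.26 = 352.8 pc
5 log₁₀(d/10 pc) = 5 log₁₀(352.8) − 5 = 7.737
M = m − 5 log₁₀(d/10) = 7.31 − 7.737 = -0.427

M ≈ -0.43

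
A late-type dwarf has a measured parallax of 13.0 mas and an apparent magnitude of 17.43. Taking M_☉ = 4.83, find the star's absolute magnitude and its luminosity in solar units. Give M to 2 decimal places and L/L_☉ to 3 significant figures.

M ≈ 13.00; L/L_☉ ≈ 5.40×10^-4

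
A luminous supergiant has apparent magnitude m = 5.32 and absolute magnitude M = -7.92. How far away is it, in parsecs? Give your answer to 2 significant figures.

Distance modulus: m − M = 5.32 − (-7.92) = 13.240
m − M = 5 log₁₀ d − 5
log₁₀ d = (m − M)/5 + 1 = 3.6480
d = 10^3.6480 = 4446 pc

d ≈ 4400 pc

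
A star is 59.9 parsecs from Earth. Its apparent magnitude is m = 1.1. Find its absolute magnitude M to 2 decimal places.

M ≈ -2.79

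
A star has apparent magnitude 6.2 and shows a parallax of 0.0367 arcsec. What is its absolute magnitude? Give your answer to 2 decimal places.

d = 1/p = 1/0.0367″ = 27.25 pc
5 log₁₀(d/10 pc) = 5 log₁₀(27.25) − 5 = 2.177
M = m − 5 log₁₀(d/10) = 6.2 − 2.177 = 4.023

M ≈ 4.02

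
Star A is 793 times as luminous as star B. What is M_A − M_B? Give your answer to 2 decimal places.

M_A − M_B ≈ -7.25

Pogson: ΔM = −2.5 log₁₀(ratio) = −2.5 log₁₀(793) = −2.5 × 2.8993 = -7.248
Star A is brighter, so it has the smaller magnitude: the difference is negative.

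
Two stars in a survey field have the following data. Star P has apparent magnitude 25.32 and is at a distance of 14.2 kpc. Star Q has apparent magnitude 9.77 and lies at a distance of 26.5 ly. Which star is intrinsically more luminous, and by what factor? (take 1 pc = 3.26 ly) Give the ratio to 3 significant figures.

Star P is more luminous, by a factor of 1.84.

Star P: d = 14.2 kpc = 14200 pc
Star P: M = m − 5 log₁₀ d + 5 = 25.32 − 5·4.1523 + 5 = 9.559
Star Q: d = 26.5 ly / 3.26 = 8.129 pc
Star Q: M = m − 5 log₁₀ d + 5 = 9.77 − 5·0.9100 + 5 = 10.220
ΔM = M_P − M_Q = 9.559 − (10.220) = -0.661; smaller M is more luminous → Star P.
L ratio = 10^(0.4 |ΔM|) = 10^0.265 = 1.839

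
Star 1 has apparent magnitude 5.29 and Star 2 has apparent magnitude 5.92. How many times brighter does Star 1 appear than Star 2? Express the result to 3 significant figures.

Magnitude difference = -0.63
Flux ratio = 10^(−0.4 Δm) = 10^(−0.4 × -0.63) = 10^0.252 = 1.786

1.79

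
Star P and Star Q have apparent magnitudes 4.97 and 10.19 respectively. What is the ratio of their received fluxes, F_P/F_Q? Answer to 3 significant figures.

F_P/F_Q ≈ 122

Δm = 4.97 − (10.19) = -5.22
Flux ratio = 10^(−0.4 Δm) = 10^(−0.4 × -5.22) = 10^2.088 = 122.5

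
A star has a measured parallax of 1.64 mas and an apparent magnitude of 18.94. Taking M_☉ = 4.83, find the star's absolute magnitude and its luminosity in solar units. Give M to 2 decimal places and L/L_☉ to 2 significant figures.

M ≈ 10.01; L/L_☉ ≈ 8.4×10^-3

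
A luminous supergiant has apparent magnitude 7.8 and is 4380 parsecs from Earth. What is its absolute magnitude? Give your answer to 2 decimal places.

5 log₁₀(d/10 pc) = 5 log₁₀(4380) − 5 = 13.207
M = m − 5 log₁₀(d/10) = 7.8 − 13.207 = -5.407

M ≈ -5.41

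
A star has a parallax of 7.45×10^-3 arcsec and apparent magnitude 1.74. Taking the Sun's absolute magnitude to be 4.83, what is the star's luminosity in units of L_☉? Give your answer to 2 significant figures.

L/L_☉ ≈ 3100

d = 1/p = 1/7.45×10^-3″ = 134.2 pc
M = m − 5 log₁₀ d + 5 = 1.74 − 5·2.1278 + 5 = -3.899
M − M_☉ = -3.899 − 4.83 = -8.729
L/L_☉ = 10^(−0.4 × -8.729) = 3102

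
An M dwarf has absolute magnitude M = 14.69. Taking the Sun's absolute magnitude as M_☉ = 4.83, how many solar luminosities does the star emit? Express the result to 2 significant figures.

L/L_☉ ≈ 1.1×10^-4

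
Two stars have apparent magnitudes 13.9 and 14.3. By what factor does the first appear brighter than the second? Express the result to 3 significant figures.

1.45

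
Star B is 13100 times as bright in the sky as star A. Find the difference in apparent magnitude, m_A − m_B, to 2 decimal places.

m_A − m_B ≈ 10.29

Pogson: Δm = −2.5 log₁₀(ratio) = −2.5 log₁₀(13100) = −2.5 × 4.1173 = -10.293
Star B is brighter so has the smaller magnitude: m_A − m_B is positive.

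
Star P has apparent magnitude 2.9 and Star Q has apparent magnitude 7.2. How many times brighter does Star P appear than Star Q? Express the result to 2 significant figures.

52

Magnitude difference = -4.3
Flux ratio = 10^(−0.4 Δm) = 10^(−0.4 × -4.3) = 10^1.720 = 52.48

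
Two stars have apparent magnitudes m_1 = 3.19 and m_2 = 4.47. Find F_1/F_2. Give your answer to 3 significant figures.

Δm = 3.19 − (4.47) = -1.28
Flux ratio = 10^(−0.4 Δm) = 10^(−0.4 × -1.28) = 10^0.512 = 3.251

F_1/F_2 ≈ 3.25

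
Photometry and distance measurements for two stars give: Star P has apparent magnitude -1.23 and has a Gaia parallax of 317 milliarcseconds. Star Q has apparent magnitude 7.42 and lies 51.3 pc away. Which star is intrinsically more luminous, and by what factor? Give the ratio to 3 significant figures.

Star P is more luminous, by a factor of 10.9.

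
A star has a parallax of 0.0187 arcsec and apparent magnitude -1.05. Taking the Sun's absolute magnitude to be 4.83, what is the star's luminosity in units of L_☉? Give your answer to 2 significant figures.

d = 1/p = 1/0.0187″ = 53.48 pc
M = m − 5 log₁₀ d + 5 = -1.05 − 5·1.7282 + 5 = -4.691
M − M_☉ = -4.691 − 4.83 = -9.521
L/L_☉ = 10^(−0.4 × -9.521) = 6432

L/L_☉ ≈ 6400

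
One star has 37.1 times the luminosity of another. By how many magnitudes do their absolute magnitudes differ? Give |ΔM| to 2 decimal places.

|ΔM| ≈ 3.92

Pogson: ΔM = −2.5 log₁₀(ratio) = −2.5 log₁₀(37.1) = −2.5 × 1.5694 = -3.923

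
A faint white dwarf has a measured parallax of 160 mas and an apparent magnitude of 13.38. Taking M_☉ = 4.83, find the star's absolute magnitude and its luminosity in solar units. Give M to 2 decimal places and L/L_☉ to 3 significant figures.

M ≈ 14.40; L/L_☉ ≈ 1.49×10^-4

d = 1/p = 1000/160 mas = 6.250 pc
M = m − 5 log₁₀ d + 5 = 13.38 − 5·0.7959 + 5 = 14.401
M − M_☉ = 14.401 − 4.83 = 9.571
L/L_☉ = 10^(−0.4 × 9.571) = 1.485×10^-4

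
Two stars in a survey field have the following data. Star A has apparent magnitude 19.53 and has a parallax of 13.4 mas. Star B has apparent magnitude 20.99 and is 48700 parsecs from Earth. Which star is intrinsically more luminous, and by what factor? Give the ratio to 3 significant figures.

Star A: p = 13.4 mas = 0.0134″ → d = 1/p = 74.63 pc
Star A: M = m − 5 log₁₀ d + 5 = 19.53 − 5·1.8729 + 5 = 15.166
Star B: M = m − 5 log₁₀ d + 5 = 20.99 − 5·4.6875 + 5 = 2.552
ΔM = M_A − M_B = 15.166 − (2.552) = 12.613; smaller M is more luminous → Star B.
L ratio = 10^(0.4 |ΔM|) = 10^5.045 = 111000

Star B is more luminous, by a factor of 111000.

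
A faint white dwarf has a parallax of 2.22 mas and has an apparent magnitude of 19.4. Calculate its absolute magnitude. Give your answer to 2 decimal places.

p = 2.22 mas = 2.22×10^-3″ → d = 1/p = 450.5 pc
5 log₁₀(d/10 pc) = 5 log₁₀(450.5) − 5 = 8.268
M = m − 5 log₁₀(d/10) = 19.4 − 8.268 = 11.132

M ≈ 11.13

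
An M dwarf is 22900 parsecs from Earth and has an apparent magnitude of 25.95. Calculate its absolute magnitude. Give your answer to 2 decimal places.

M ≈ 9.15

5 log₁₀(d/10 pc) = 5 log₁₀(22900) − 5 = 16.799
M = m − 5 log₁₀(d/10) = 25.95 − 16.799 = 9.151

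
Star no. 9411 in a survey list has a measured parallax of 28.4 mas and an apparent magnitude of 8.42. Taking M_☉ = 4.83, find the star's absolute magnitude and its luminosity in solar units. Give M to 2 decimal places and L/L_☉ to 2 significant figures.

M ≈ 5.69; L/L_☉ ≈ 0.45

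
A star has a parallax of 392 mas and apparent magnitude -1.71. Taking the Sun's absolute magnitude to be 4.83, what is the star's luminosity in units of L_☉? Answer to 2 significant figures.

d = 1/p = 1000/392 mas = 2.551 pc
M = m − 5 log₁₀ d + 5 = -1.71 − 5·0.4067 + 5 = 1.256
M − M_☉ = 1.256 − 4.83 = -3.574
L/L_☉ = 10^(−0.4 × -3.574) = 26.88

L/L_☉ ≈ 27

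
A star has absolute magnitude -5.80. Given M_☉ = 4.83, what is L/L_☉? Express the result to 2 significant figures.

L/L_☉ ≈ 18000

M − M_☉ = -5.80 − 4.83 = -10.630
L/L_☉ = 10^(−0.4 (M − M_☉)) = 10^4.252 = 17860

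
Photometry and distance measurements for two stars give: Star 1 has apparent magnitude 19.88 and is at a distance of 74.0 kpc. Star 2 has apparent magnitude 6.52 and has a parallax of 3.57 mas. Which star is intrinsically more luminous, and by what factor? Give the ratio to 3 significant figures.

Star 2 is more luminous, by a factor of 3.16.

Star 1: d = 74.0 kpc = 74000 pc
Star 1: M = m − 5 log₁₀ d + 5 = 19.88 − 5·4.8692 + 5 = 0.534
Star 2: p = 3.57 mas = 3.57×10^-3″ → d = 1/p = 280.1 pc
Star 2: M = m − 5 log₁₀ d + 5 = 6.52 − 5·2.4473 + 5 = -0.717
ΔM = M_1 − M_2 = 0.534 − (-0.717) = 1.251; smaller M is more luminous → Star 2.
L ratio = 10^(0.4 |ΔM|) = 10^0.500 = 3.164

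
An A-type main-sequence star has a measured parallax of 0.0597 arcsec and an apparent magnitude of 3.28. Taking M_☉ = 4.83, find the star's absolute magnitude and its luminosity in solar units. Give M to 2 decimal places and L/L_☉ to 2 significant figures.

M ≈ 2.16; L/L_☉ ≈ 12

d = 1/p = 1/0.0597″ = 16.75 pc
M = m − 5 log₁₀ d + 5 = 3.28 − 5·1.2240 + 5 = 2.160
M − M_☉ = 2.160 − 4.83 = -2.670
L/L_☉ = 10^(−0.4 × -2.670) = 11.70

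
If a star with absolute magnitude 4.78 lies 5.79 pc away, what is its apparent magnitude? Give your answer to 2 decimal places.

m = M + 5 log₁₀ d − 5 = 4.78 + 5·0.7627 − 5 = 3.593

m ≈ 3.59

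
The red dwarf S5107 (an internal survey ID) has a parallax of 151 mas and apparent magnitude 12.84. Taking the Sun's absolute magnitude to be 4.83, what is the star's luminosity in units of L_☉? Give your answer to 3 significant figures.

d = 1/p = 1000/151 mas = 6.623 pc
M = m − 5 log₁₀ d + 5 = 12.84 − 5·0.8210 + 5 = 13.735
M − M_☉ = 13.735 − 4.83 = 8.905
L/L_☉ = 10^(−0.4 × 8.905) = 2.742×10^-4

L/L_☉ ≈ 2.74×10^-4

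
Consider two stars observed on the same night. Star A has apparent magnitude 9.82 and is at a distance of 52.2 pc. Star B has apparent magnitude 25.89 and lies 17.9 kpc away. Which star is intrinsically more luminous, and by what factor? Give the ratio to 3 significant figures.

Star A: M = m − 5 log₁₀ d + 5 = 9.82 − 5·1.7177 + 5 = 6.232
Star B: d = 17.9 kpc = 17900 pc
Star B: M = m − 5 log₁₀ d + 5 = 25.89 − 5·4.2529 + 5 = 9.626
ΔM = M_A − M_B = 6.232 − (9.626) = -3.394; smaller M is more luminous → Star A.
L ratio = 10^(0.4 |ΔM|) = 10^1.358 = 22.78

Star A is more luminous, by a factor of 22.8.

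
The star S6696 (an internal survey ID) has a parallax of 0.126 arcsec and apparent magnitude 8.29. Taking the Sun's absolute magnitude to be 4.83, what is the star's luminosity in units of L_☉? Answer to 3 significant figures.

d = 1/p = 1/0.126″ = 7.937 pc
M = m − 5 log₁₀ d + 5 = 8.29 − 5·0.8996 + 5 = 8.792
M − M_☉ = 8.792 − 4.83 = 3.962
L/L_☉ = 10^(−0.4 × 3.962) = 0.02602

L/L_☉ ≈ 0.0260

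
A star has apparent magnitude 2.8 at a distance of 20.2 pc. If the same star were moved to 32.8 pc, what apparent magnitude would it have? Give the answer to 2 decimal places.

Flux ∝ 1/d², so Δm = 5 log₁₀(d₂/d₁) = 5 log₁₀(32.8/20.2) = 1.053
m₂ = m₁ + Δm = 2.8 + (1.053) = 3.853

m ≈ 3.85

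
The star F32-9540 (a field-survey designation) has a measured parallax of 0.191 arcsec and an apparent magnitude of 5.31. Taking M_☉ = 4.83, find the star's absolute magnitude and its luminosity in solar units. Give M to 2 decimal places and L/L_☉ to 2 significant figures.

d = 1/p = 1/0.191″ = 5.236 pc
M = m − 5 log₁₀ d + 5 = 5.31 − 5·0.7190 + 5 = 6.715
M − M_☉ = 6.715 − 4.83 = 1.885
L/L_☉ = 10^(−0.4 × 1.885) = 0.1762

M ≈ 6.72; L/L_☉ ≈ 0.18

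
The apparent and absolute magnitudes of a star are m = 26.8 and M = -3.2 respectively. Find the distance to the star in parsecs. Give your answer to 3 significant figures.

Distance modulus: m − M = 26.8 − (-3.2) = 30.000
m − M = 5 log₁₀ d − 5
log₁₀ d = (m − M)/5 + 1 = 7.0000
d = 10^7.0000 = 1.000×10^7 pc

d ≈ 1.00×10^7 pc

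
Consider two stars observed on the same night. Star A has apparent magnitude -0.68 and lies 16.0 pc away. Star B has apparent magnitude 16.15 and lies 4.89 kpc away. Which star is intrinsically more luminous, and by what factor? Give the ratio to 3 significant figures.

Star A is more luminous, by a factor of 57.8.

Star A: M = m − 5 log₁₀ d + 5 = -0.68 − 5·1.2041 + 5 = -1.701
Star B: d = 4.89 kpc = 4890 pc
Star B: M = m − 5 log₁₀ d + 5 = 16.15 − 5·3.6893 + 5 = 2.703
ΔM = M_A − M_B = -1.701 − (2.703) = -4.404; smaller M is more luminous → Star A.
L ratio = 10^(0.4 |ΔM|) = 10^1.762 = 57.76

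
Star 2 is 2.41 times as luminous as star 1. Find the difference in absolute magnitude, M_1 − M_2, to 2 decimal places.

M_1 − M_2 ≈ 0.96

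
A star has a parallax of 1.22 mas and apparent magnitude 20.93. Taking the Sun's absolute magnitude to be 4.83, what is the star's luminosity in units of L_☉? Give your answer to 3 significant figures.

d = 1/p = 1000/1.22 mas = 819.7 pc
M = m − 5 log₁₀ d + 5 = 20.93 − 5·2.9136 + 5 = 11.362
M − M_☉ = 11.362 − 4.83 = 6.532
L/L_☉ = 10^(−0.4 × 6.532) = 2.439×10^-3

L/L_☉ ≈ 2.44×10^-3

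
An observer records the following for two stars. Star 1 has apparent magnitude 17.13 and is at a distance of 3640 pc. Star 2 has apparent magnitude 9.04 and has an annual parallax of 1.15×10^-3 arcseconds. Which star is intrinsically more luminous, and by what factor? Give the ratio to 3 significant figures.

Star 2 is more luminous, by a factor of 98.3.

Star 1: M = m − 5 log₁₀ d + 5 = 17.13 − 5·3.5611 + 5 = 4.324
Star 2: d = 1/p = 1/1.15×10^-3″ = 869.6 pc
Star 2: M = m − 5 log₁₀ d + 5 = 9.04 − 5·2.9393 + 5 = -0.657
ΔM = M_1 − M_2 = 4.324 − (-0.657) = 4.981; smaller M is more luminous → Star 2.
L ratio = 10^(0.4 |ΔM|) = 10^1.992 = 98.27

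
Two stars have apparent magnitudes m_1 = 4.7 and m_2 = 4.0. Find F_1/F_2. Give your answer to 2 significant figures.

F_1/F_2 ≈ 0.52

Δm = 4.7 − (4.0) = 0.7
Flux ratio = 10^(−0.4 Δm) = 10^(−0.4 × 0.7) = 10^-0.280 = 0.5248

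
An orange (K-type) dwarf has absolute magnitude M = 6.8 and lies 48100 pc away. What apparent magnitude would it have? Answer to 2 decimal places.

m = M + 5 log₁₀ d − 5 = 6.8 + 5·4.6821 − 5 = 25.211

m ≈ 25.21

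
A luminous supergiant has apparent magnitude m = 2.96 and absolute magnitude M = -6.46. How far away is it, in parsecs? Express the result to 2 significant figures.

μ = m − M = 9.420
m − M = 5 log₁₀ d − 5
log₁₀ d = (m − M)/5 + 1 = 2.8840
d = 10^2.8840 = 765.6 pc

d ≈ 770 pc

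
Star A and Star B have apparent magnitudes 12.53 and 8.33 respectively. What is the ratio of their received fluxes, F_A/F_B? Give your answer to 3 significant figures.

F_A/F_B ≈ 0.0209

Δm = 12.53 − (8.33) = 4.20
Flux ratio = 10^(−0.4 Δm) = 10^(−0.4 × 4.20) = 10^-1.680 = 0.02089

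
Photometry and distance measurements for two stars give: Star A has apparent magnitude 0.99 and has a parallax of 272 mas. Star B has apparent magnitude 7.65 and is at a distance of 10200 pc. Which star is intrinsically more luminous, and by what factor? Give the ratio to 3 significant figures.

Star A: p = 272 mas = 0.272″ → d = 1/p = 3.676 pc
Star A: M = m − 5 log₁₀ d + 5 = 0.99 − 5·0.5654 + 5 = 3.163
Star B: M = m − 5 log₁₀ d + 5 = 7.65 − 5·4.0086 + 5 = -7.393
ΔM = M_A − M_B = 3.163 − (-7.393) = 10.556; smaller M is more luminous → Star B.
L ratio = 10^(0.4 |ΔM|) = 10^4.222 = 16690

Star B is more luminous, by a factor of 16700.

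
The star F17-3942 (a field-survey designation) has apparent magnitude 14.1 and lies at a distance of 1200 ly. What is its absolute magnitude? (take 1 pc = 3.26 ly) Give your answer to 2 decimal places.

M ≈ 6.27

d = 1200 ly / 3.26 = 368.1 pc
5 log₁₀(d/10 pc) = 5 log₁₀(368.1) − 5 = 7.830
M = m − 5 log₁₀(d/10) = 14.1 − 7.830 = 6.270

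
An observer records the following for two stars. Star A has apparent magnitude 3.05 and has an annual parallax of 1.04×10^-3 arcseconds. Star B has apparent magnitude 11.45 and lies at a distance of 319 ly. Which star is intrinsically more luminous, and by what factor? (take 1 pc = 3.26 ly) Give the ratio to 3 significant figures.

Star A is more luminous, by a factor of 221000.

Star A: d = 1/p = 1/1.04×10^-3″ = 961.5 pc
Star A: M = m − 5 log₁₀ d + 5 = 3.05 − 5·2.9830 + 5 = -6.865
Star B: d = 319 ly / 3.26 = 97.85 pc
Star B: M = m − 5 log₁₀ d + 5 = 11.45 − 5·1.9906 + 5 = 6.497
ΔM = M_A − M_B = -6.865 − (6.497) = -13.362; smaller M is more luminous → Star A.
L ratio = 10^(0.4 |ΔM|) = 10^5.345 = 221200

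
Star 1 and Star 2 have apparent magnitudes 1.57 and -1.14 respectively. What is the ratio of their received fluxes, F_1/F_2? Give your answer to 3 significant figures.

Δm = 1.57 − (-1.14) = 2.71
Flux ratio = 10^(−0.4 Δm) = 10^(−0.4 × 2.71) = 10^-1.084 = 0.08241

F_1/F_2 ≈ 0.0824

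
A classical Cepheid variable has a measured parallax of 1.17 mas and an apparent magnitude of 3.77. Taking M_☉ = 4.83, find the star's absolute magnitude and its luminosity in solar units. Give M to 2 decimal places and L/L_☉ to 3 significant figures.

M ≈ -5.89; L/L_☉ ≈ 19400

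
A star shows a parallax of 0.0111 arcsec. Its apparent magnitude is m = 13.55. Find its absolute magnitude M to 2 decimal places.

M ≈ 8.78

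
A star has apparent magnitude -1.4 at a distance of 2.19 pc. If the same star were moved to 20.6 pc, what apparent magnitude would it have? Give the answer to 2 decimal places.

m ≈ 3.47

Flux ∝ 1/d², so Δm = 5 log₁₀(d₂/d₁) = 5 log₁₀(20.6/2.19) = 4.867
m₂ = m₁ + Δm = -1.4 + (4.867) = 3.467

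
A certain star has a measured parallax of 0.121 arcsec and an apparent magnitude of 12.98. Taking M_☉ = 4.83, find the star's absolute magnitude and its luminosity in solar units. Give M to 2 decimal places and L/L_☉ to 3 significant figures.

M ≈ 13.39; L/L_☉ ≈ 3.75×10^-4

d = 1/p = 1/0.121″ = 8.264 pc
M = m − 5 log₁₀ d + 5 = 12.98 − 5·0.9172 + 5 = 13.394
M − M_☉ = 13.394 − 4.83 = 8.564
L/L_☉ = 10^(−0.4 × 8.564) = 3.753×10^-4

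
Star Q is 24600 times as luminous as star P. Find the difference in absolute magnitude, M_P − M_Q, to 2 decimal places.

Pogson: ΔM = −2.5 log₁₀(ratio) = −2.5 log₁₀(24600) = −2.5 × 4.3909 = -10.977
Star Q is brighter so has the smaller magnitude: M_P − M_Q is positive.

M_P − M_Q ≈ 10.98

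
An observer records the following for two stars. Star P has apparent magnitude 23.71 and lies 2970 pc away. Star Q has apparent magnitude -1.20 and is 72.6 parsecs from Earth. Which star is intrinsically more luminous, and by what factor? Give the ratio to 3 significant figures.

Star Q is more luminous, by a factor of 5.50×10^6.

Star P: M = m − 5 log₁₀ d + 5 = 23.71 − 5·3.4728 + 5 = 11.346
Star Q: M = m − 5 log₁₀ d + 5 = -1.20 − 5·1.8609 + 5 = -5.505
ΔM = M_P − M_Q = 11.346 − (-5.505) = 16.851; smaller M is more luminous → Star Q.
L ratio = 10^(0.4 |ΔM|) = 10^6.740 = 5.500×10^6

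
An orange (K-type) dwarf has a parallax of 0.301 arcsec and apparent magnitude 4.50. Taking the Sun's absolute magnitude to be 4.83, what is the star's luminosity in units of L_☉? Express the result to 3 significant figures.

L/L_☉ ≈ 0.150

d = 1/p = 1/0.301″ = 3.322 pc
M = m − 5 log₁₀ d + 5 = 4.50 − 5·0.5214 + 5 = 6.893
M − M_☉ = 6.893 − 4.83 = 2.063
L/L_☉ = 10^(−0.4 × 2.063) = 0.1496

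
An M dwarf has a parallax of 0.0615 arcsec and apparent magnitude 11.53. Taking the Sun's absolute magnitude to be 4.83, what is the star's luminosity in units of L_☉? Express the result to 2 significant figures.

L/L_☉ ≈ 5.5×10^-3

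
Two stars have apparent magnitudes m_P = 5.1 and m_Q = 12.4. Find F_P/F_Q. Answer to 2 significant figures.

Δm = 5.1 − (12.4) = -7.3
Flux ratio = 10^(−0.4 Δm) = 10^(−0.4 × -7.3) = 10^2.920 = 831.8

F_P/F_Q ≈ 830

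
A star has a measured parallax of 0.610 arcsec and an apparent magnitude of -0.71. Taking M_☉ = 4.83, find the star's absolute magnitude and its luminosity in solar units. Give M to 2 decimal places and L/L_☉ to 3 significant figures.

M ≈ 3.22; L/L_☉ ≈ 4.42

d = 1/p = 1/0.610″ = 1.639 pc
M = m − 5 log₁₀ d + 5 = -0.71 − 5·0.2147 + 5 = 3.217
M − M_☉ = 3.217 − 4.83 = -1.613
L/L_☉ = 10^(−0.4 × -1.613) = 4.419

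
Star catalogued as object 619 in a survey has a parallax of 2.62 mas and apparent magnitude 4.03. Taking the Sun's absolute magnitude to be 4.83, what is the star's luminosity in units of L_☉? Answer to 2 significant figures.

L/L_☉ ≈ 3000

d = 1/p = 1000/2.62 mas = 381.7 pc
M = m − 5 log₁₀ d + 5 = 4.03 − 5·2.5817 + 5 = -3.878
M − M_☉ = -3.878 − 4.83 = -8.708
L/L_☉ = 10^(−0.4 × -8.708) = 3044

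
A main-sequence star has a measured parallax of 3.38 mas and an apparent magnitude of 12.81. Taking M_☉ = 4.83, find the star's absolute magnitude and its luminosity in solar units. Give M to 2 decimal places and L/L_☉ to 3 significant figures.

d = 1/p = 1000/3.38 mas = 295.9 pc
M = m − 5 log₁₀ d + 5 = 12.81 − 5·2.4711 + 5 = 5.455
M − M_☉ = 5.455 − 4.83 = 0.625
L/L_☉ = 10^(−0.4 × 0.625) = 0.5626

M ≈ 5.45; L/L_☉ ≈ 0.563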